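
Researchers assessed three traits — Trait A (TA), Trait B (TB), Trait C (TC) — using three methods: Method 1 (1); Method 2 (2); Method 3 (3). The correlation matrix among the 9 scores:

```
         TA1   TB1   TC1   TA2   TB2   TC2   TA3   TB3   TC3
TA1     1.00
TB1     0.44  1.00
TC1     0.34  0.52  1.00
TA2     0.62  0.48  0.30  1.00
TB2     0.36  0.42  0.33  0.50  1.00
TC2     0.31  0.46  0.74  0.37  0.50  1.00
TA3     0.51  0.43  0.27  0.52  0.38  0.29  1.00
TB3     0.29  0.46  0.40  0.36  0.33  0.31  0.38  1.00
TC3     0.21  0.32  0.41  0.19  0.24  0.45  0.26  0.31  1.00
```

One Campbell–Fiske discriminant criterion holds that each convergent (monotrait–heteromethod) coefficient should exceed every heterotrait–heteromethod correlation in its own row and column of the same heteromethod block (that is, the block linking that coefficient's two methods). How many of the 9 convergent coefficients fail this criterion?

Each convergent coefficient versus the relevant comparison correlations:
TA (methods 1·2): 0.62 vs {0.36, 0.48, 0.31, 0.30} → pass.
TA (methods 1·3): 0.51 vs {0.29, 0.43, 0.21, 0.27} → pass.
TA (methods 2·3): 0.52 vs {0.36, 0.38, 0.19, 0.29} → pass.
TB (methods 1·2): 0.42 vs {0.48, 0.36, 0.46, 0.33} → fail.
TB (methods 1·3): 0.46 vs {0.43, 0.29, 0.32, 0.40} → pass.
TB (methods 2·3): 0.33 vs {0.38, 0.36, 0.24, 0.31} → fail.
TC (methods 1·2): 0.74 vs {0.30, 0.31, 0.33, 0.46} → pass.
TC (methods 1·3): 0.41 vs {0.27, 0.21, 0.40, 0.32} → pass.
TC (methods 2·3): 0.45 vs {0.29, 0.19, 0.31, 0.24} → pass.
2 of 9 fail.

2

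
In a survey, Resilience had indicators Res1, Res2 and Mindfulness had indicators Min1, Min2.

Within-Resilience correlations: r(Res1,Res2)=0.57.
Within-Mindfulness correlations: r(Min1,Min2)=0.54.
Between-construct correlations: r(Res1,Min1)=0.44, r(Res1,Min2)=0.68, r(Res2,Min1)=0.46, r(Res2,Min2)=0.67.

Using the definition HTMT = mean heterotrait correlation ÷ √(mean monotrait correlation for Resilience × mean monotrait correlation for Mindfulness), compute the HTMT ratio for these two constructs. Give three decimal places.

Mean heterotrait r = 2.25/4 = 0.5625.
Mean within-Res = 0.57/1 = 0.5700; mean within-Min = 0.54/1 = 0.5400.
Geometric mean = √(0.5700 × 0.5400) = 0.5548.
HTMT = 0.5625 / 0.5548 = 1.014.

1.014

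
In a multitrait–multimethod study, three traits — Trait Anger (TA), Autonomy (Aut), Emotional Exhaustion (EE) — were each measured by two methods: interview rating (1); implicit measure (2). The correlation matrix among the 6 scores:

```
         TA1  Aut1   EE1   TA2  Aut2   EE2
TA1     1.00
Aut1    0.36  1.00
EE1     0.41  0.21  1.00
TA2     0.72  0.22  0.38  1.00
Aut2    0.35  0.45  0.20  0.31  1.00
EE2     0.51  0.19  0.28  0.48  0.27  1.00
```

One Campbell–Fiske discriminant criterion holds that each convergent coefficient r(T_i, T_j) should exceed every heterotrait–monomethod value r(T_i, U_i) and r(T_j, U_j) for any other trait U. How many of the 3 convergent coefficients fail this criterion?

1

Each convergent coefficient versus the relevant comparison correlations:
TA (methods 1·2): 0.72 vs {0.36, 0.31, 0.41, 0.48} → pass.
Aut (methods 1·2): 0.45 vs {0.36, 0.31, 0.21, 0.27} → pass.
EE (methods 1·2): 0.28 vs {0.41, 0.48, 0.21, 0.27} → fail.
1 of 3 fail.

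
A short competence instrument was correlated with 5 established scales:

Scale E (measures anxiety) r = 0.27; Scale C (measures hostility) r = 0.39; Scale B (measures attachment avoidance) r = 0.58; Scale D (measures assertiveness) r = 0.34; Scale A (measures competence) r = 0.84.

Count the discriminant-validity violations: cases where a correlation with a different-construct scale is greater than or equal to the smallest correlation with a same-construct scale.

Convergent (same construct = competence): Scale A.
Smallest convergent = 0.84. Discriminant values: 0.27, 0.39, 0.58, 0.34; count ≥ 0.84 → 0.

0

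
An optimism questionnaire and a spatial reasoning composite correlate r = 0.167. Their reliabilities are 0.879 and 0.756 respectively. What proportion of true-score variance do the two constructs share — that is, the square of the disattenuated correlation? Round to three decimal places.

Disattenuated r = 0.167 / √(0.879 × 0.756) = 0.167 / 0.8152 = 0.2049.
Shared true-score variance = 0.2049² = 0.0420 ≈ 0.042.

0.042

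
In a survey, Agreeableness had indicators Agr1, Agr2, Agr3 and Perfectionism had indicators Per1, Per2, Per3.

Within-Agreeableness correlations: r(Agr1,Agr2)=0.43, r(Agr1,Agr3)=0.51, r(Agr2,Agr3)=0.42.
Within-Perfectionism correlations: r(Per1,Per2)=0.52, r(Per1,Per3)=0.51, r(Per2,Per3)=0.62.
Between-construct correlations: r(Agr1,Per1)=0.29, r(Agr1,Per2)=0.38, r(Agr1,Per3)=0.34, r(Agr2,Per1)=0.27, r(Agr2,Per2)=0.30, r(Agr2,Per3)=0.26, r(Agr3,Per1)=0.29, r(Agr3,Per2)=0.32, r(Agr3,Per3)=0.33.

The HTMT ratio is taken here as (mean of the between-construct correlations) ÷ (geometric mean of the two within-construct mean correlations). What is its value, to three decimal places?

0.619

Mean heterotrait r = 2.78/9 = 0.3089.
Mean within-Agr = 1.36/3 = 0.4533; mean within-Per = 1.65/3 = 0.5500.
Geometric mean = √(0.4533 × 0.5500) = 0.4993.
HTMT = 0.3089 / 0.4993 = 0.619.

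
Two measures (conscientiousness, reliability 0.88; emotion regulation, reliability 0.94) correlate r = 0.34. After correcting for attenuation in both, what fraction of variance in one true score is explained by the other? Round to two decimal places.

Disattenuated r = 0.34 / √(0.88 × 0.94) = 0.34 / 0.9095 = 0.3738.
Shared true-score variance = 0.3738² = 0.1397 ≈ 0.14.

0.14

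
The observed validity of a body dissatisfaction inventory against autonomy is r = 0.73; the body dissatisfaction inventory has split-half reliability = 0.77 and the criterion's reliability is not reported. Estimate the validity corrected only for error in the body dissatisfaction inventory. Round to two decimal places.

0.83

Single correction: r_c = r_obs / √r_xx = 0.73 / √0.77 = 0.73 / 0.8775 ≈ 0.83.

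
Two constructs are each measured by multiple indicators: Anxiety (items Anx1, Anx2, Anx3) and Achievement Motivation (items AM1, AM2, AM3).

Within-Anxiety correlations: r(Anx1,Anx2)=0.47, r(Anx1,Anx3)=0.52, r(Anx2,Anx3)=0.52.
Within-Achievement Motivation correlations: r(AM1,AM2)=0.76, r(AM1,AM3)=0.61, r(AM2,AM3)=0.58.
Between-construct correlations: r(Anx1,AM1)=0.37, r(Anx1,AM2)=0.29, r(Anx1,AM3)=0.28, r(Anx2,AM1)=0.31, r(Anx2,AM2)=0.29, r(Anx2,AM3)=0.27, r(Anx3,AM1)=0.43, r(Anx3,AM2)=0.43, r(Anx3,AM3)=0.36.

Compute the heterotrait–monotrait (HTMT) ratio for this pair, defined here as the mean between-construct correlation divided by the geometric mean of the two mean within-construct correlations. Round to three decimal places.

0.589

Mean between = 3.03/9 = 0.3367.
Mean within-Anx = 1.51/3 = 0.5033; mean within-AM = 1.95/3 = 0.6500.
Geometric mean = √(0.5033 × 0.6500) = 0.5720.
HTMT = 0.3367 / 0.5720 = 0.589.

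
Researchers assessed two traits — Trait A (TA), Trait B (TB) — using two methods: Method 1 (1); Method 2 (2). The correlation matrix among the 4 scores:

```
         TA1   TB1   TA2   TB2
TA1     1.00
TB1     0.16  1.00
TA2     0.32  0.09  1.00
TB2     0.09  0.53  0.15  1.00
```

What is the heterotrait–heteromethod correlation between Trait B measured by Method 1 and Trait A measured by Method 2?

Different traits and methods: r(TB1, TA2) = 0.09.

0.09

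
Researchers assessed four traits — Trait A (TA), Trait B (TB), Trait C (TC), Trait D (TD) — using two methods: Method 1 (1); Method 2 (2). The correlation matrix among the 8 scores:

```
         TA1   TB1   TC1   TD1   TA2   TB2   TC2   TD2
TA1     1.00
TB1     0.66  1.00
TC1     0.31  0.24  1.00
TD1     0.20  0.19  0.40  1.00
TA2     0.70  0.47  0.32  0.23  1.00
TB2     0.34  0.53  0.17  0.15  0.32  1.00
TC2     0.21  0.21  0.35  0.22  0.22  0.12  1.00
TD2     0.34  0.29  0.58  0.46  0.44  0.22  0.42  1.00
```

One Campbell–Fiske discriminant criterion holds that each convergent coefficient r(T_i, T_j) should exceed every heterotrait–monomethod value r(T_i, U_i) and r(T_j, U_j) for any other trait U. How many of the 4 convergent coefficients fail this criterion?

2

Convergent coefficients and their comparison sets:
TA (methods 1·2): 0.70 vs {0.66, 0.32, 0.31, 0.22, 0.20, 0.44} → pass.
TB (methods 1·2): 0.53 vs {0.66, 0.32, 0.24, 0.12, 0.19, 0.22} → fail.
TC (methods 1·2): 0.35 vs {0.31, 0.22, 0.24, 0.12, 0.40, 0.42} → fail.
TD (methods 1·2): 0.46 vs {0.20, 0.44, 0.19, 0.22, 0.40, 0.42} → pass.
2 of 4 fail.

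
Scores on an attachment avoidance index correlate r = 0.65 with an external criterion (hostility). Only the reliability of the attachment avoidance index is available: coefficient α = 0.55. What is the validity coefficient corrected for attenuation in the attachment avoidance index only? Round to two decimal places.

Single correction: r_c = r_obs / √r_xx = 0.65 / √0.55 = 0.65 / 0.7416 ≈ 0.88.

0.88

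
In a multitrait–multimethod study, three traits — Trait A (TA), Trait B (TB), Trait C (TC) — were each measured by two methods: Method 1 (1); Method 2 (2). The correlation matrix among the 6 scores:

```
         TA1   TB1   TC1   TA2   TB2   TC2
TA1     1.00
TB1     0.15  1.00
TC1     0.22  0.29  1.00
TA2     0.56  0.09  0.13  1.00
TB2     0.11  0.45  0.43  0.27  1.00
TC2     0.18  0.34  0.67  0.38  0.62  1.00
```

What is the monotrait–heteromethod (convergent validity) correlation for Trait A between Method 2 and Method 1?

Same trait (TA), different methods: r(TA2, TA1) = 0.56.

0.56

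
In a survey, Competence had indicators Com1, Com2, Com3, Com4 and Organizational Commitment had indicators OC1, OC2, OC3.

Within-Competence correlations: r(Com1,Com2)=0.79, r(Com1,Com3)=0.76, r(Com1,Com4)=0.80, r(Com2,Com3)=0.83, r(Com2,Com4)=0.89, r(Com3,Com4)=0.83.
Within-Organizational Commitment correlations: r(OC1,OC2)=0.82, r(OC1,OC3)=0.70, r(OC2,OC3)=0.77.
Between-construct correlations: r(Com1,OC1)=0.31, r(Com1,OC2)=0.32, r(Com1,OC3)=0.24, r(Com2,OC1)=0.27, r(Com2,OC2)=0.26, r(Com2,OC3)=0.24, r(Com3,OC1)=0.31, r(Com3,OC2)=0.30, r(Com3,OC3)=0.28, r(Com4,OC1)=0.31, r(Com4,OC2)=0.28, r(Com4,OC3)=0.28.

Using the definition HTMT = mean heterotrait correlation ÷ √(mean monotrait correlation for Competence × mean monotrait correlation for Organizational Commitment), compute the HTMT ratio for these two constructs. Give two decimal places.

Between-construct mean = 3.40/12 = 0.2833.
Mean within-Com = 4.90/6 = 0.8167; mean within-OC = 2.29/3 = 0.7633.
Geometric mean = √(0.8167 × 0.7633) = 0.7895.
HTMT = 0.2833 / 0.7895 = 0.36.

0.36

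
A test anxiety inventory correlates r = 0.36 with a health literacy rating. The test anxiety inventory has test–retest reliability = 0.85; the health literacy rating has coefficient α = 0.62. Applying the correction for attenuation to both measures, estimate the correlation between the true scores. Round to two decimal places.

r_true = r_obs / √(r_xx · r_yy) = 0.36 / √(0.85 × 0.62) = 0.36 / √0.5270 = 0.36 / 0.7259 ≈ 0.50.

0.50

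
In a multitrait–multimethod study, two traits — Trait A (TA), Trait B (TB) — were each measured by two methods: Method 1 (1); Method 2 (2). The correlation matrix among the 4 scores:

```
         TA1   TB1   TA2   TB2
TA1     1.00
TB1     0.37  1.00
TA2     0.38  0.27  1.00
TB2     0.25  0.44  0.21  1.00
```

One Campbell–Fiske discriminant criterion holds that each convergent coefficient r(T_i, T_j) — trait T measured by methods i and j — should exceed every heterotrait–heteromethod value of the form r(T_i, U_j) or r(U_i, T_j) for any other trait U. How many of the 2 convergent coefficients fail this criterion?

0

Convergent coefficients and their comparison sets:
TA (methods 1·2): 0.38 vs {0.25, 0.27} → pass.
TB (methods 1·2): 0.44 vs {0.27, 0.25} → pass.
0 of 2 fail.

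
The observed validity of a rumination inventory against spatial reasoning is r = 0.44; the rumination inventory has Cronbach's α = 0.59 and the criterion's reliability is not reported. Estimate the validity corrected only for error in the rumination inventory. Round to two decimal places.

0.57

Single correction: r_c = r_obs / √r_xx = 0.44 / √0.59 = 0.44 / 0.7681 ≈ 0.57.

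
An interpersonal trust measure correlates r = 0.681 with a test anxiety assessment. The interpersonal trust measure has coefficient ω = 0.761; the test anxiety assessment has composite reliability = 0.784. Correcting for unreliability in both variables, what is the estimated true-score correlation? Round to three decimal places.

r_true = r_obs / √(r_xx · r_yy) = 0.681 / √(0.761 × 0.784) = 0.681 / √0.596624 = 0.681 / 0.7724 ≈ 0.882.

0.882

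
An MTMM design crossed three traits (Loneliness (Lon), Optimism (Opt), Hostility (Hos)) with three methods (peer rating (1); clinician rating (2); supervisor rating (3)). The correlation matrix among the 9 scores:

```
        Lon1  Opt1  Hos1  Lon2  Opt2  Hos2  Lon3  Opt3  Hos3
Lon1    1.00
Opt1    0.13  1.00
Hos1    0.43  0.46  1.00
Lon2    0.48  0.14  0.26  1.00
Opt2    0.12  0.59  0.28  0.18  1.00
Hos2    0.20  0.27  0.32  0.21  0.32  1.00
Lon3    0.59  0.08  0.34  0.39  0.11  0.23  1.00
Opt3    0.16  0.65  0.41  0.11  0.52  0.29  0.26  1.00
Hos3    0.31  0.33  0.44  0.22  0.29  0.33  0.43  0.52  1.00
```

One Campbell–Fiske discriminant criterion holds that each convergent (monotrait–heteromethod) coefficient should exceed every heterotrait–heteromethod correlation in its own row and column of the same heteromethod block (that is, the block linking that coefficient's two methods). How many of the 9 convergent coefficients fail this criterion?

Each convergent coefficient versus the relevant comparison correlations:
Lon (methods 1·2): 0.48 vs {0.12, 0.14, 0.20, 0.26} → pass.
Lon (methods 1·3): 0.59 vs {0.16, 0.08, 0.31, 0.34} → pass.
Lon (methods 2·3): 0.39 vs {0.11, 0.11, 0.22, 0.23} → pass.
Opt (methods 1·2): 0.59 vs {0.14, 0.12, 0.27, 0.28} → pass.
Opt (methods 1·3): 0.65 vs {0.08, 0.16, 0.33, 0.41} → pass.
Opt (methods 2·3): 0.52 vs {0.11, 0.11, 0.29, 0.29} → pass.
Hos (methods 1·2): 0.32 vs {0.26, 0.20, 0.28, 0.27} → pass.
Hos (methods 1·3): 0.44 vs {0.34, 0.31, 0.41, 0.33} → pass.
Hos (methods 2·3): 0.33 vs {0.23, 0.22, 0.29, 0.29} → pass.
0 of 9 fail.

0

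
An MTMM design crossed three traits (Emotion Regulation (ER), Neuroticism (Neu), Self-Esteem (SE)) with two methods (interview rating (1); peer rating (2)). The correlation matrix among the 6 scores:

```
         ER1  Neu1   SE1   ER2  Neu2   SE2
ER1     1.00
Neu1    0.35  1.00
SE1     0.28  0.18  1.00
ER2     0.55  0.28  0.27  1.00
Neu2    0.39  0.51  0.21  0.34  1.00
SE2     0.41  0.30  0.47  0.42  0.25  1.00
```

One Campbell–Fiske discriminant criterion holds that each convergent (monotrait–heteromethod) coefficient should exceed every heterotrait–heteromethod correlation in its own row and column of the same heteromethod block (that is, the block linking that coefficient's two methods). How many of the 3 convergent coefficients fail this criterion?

Each convergent coefficient versus the relevant comparison correlations:
ER (methods 1·2): 0.55 vs {0.39, 0.28, 0.41, 0.27} → pass.
Neu (methods 1·2): 0.51 vs {0.28, 0.39, 0.30, 0.21} → pass.
SE (methods 1·2): 0.47 vs {0.27, 0.41, 0.21, 0.30} → pass.
0 of 3 fail.

0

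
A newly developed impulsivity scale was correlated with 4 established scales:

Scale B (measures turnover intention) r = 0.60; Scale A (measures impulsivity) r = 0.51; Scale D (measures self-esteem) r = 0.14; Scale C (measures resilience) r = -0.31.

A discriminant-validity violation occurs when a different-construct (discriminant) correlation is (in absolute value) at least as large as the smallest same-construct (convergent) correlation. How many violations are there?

1

Convergent (same construct = impulsivity): Scale A.
Smallest convergent = 0.51. Discriminant |r|: 0.60, 0.14, 0.31; count ≥ 0.51 → 1.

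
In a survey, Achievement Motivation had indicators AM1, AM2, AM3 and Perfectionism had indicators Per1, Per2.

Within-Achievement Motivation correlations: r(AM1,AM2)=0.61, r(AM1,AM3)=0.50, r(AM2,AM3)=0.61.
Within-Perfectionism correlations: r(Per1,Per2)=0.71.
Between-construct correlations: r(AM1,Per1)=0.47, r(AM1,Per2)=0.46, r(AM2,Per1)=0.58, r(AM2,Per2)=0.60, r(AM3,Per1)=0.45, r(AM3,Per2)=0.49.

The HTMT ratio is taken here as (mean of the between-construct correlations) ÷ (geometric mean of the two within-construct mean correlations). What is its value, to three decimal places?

Mean between = 3.05/6 = 0.5083.
Mean within-AM = 1.72/3 = 0.5733; mean within-Per = 0.71/1 = 0.7100.
Geometric mean = √(0.5733 × 0.7100) = 0.6380.
HTMT = 0.5083 / 0.6380 = 0.797.

0.797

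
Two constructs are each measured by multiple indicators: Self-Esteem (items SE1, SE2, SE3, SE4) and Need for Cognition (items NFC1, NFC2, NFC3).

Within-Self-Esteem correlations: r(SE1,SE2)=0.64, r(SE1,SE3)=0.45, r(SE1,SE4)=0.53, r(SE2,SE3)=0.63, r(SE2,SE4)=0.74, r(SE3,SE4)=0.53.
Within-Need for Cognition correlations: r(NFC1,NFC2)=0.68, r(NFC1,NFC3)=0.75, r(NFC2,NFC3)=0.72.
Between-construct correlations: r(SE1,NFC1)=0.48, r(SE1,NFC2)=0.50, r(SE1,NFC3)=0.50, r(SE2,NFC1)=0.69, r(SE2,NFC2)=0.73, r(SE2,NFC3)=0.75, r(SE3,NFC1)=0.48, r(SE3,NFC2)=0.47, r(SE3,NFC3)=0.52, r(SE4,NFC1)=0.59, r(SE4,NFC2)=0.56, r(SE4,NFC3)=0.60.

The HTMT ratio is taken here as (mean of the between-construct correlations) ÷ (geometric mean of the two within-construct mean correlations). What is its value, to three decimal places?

Between-construct mean = 6.87/12 = 0.5725.
Mean within-SE = 3.52/6 = 0.5867; mean within-NFC = 2.15/3 = 0.7167.
Geometric mean = √(0.5867 × 0.7167) = 0.6485.
HTMT = 0.5725 / 0.6485 = 0.883.

0.883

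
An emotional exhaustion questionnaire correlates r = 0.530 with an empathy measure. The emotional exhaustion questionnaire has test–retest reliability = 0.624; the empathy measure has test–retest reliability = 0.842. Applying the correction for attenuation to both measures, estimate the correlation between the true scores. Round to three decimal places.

0.731

r_true = r_obs / √(r_xx · r_yy) = 0.530 / √(0.624 × 0.842) = 0.530 / √0.525408 = 0.530 / 0.7249 ≈ 0.731.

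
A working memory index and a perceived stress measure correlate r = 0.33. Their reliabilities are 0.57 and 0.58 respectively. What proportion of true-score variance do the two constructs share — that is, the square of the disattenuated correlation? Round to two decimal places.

0.33

Disattenuated r = 0.33 / √(0.57 × 0.58) = 0.33 / 0.5750 = 0.5739.
Shared true-score variance = 0.5739² = 0.3294 ≈ 0.33.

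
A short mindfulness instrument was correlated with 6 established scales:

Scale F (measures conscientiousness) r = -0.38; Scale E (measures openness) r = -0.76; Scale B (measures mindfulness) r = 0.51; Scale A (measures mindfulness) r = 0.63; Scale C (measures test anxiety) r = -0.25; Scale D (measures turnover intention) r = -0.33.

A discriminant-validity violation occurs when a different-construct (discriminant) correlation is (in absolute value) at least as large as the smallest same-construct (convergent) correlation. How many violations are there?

Convergent (same construct = mindfulness): Scale B, Scale A.
Smallest convergent = 0.51. Discriminant |r|: 0.38, 0.76, 0.25, 0.33; count ≥ 0.51 → 1.

1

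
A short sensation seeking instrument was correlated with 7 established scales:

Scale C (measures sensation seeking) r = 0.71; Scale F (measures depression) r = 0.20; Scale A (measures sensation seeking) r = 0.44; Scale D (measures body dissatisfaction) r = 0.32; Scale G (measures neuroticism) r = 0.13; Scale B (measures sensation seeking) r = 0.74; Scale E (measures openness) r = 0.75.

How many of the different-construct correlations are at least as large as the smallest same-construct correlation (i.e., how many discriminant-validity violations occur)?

Convergent (same construct = sensation seeking): Scale C, Scale A, Scale B.
Smallest convergent = 0.44. Discriminant values: 0.20, 0.32, 0.13, 0.75; count ≥ 0.44 → 1.

1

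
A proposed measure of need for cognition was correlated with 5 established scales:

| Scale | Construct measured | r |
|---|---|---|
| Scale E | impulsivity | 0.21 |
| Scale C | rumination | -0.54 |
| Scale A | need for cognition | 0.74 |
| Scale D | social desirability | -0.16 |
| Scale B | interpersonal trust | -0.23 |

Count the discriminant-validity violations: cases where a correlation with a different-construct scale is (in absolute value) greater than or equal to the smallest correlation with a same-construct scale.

Convergent (same construct = need for cognition): Scale A.
Smallest convergent = 0.74. Discriminant |r|: 0.21, 0.54, 0.16, 0.23; count ≥ 0.74 → 0.

0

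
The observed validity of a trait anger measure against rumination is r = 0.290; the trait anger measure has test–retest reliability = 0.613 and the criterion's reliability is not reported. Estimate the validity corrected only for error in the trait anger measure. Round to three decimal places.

Single correction: r_c = r_obs / √r_xx = 0.290 / √0.613 = 0.290 / 0.7829 ≈ 0.370.

0.370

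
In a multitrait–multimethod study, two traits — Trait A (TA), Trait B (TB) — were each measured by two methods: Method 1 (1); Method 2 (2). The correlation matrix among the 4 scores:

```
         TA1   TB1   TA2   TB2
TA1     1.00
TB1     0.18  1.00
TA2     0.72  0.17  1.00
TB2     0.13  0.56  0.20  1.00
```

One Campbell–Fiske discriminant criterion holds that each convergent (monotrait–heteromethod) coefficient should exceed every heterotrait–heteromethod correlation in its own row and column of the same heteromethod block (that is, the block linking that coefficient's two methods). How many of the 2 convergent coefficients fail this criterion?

0

Convergent coefficients and their comparison sets:
TA (methods 1·2): 0.72 vs {0.13, 0.17} → pass.
TB (methods 1·2): 0.56 vs {0.17, 0.13} → pass.
0 of 2 fail.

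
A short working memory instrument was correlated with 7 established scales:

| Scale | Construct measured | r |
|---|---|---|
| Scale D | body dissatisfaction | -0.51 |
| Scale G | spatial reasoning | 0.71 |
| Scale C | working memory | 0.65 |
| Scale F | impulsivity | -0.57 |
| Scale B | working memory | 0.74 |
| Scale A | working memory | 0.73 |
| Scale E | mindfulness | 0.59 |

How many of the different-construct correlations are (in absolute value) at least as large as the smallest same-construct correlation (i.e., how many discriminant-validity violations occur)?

Convergent (same construct = working memory): Scale C, Scale B, Scale A.
Smallest convergent = 0.65. Discriminant |r|: 0.51, 0.71, 0.57, 0.59; count ≥ 0.65 → 1.

1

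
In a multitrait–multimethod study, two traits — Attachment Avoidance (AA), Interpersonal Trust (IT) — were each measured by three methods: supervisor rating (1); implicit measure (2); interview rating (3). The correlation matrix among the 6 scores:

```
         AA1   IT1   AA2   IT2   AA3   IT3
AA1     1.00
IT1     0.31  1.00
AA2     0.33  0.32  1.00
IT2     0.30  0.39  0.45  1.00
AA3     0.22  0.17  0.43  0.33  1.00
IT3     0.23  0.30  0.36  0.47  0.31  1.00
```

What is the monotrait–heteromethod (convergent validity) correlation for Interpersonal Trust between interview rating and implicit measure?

Same trait (IT), different methods: r(IT3, IT2) = 0.47.

0.47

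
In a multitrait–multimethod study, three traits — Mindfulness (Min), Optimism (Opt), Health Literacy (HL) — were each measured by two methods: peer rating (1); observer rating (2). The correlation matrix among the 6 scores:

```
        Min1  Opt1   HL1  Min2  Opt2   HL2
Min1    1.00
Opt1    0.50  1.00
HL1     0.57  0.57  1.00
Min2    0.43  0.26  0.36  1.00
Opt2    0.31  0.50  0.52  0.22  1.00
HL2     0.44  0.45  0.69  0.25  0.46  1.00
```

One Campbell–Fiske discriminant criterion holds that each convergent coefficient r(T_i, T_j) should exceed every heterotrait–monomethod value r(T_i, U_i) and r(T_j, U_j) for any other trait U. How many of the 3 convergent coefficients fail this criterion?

2

Convergent coefficients and their comparison sets:
Min (methods 1·2): 0.43 vs {0.50, 0.22, 0.57, 0.25} → fail.
Opt (methods 1·2): 0.50 vs {0.50, 0.22, 0.57, 0.46} → fail.
HL (methods 1·2): 0.69 vs {0.57, 0.25, 0.57, 0.46} → pass.
2 of 3 fail.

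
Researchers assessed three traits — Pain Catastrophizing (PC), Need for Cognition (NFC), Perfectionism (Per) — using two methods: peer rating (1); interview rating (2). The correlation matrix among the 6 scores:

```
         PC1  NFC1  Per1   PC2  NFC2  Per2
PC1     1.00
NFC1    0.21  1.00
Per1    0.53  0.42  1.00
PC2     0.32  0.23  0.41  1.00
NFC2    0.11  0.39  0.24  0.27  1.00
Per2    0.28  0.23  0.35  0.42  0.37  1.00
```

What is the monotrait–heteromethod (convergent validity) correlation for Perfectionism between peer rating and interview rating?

Same trait (Per), different methods: r(Per1, Per2) = 0.35.

0.35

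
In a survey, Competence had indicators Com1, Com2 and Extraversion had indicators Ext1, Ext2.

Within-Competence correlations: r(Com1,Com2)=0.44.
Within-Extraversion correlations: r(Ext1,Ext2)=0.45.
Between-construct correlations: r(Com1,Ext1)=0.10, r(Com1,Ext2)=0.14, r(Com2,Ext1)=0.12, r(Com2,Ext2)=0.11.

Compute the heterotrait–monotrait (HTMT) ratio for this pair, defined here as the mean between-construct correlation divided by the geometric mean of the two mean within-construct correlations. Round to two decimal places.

Between-construct mean = 0.47/4 = 0.1175.
Mean within-Com = 0.44/1 = 0.4400; mean within-Ext = 0.45/1 = 0.4500.
Geometric mean = √(0.4400 × 0.4500) = 0.4450.
HTMT = 0.1175 / 0.4450 = 0.26.

0.26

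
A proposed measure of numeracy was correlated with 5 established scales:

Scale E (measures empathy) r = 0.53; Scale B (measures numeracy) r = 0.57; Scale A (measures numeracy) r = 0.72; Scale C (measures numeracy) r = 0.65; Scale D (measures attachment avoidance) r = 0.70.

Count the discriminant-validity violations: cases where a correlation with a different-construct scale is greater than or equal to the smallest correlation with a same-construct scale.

1

Convergent (same construct = numeracy): Scale B, Scale A, Scale C.
Smallest convergent = 0.57. Discriminant values: 0.53, 0.70; count ≥ 0.57 → 1.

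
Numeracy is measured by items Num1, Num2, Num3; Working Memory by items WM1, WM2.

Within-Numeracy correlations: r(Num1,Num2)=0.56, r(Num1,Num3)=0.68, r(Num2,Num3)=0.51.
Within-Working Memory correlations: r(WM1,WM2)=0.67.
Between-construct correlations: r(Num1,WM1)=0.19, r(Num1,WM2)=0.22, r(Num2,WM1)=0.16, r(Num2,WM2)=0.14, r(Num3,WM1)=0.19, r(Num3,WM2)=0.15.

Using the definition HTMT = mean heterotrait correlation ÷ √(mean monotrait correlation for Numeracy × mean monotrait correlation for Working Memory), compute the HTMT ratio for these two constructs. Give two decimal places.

Mean between = 1.05/6 = 0.1750.
Mean within-Num = 1.75/3 = 0.5833; mean within-WM = 0.67/1 = 0.6700.
Geometric mean = √(0.5833 × 0.6700) = 0.6251.
HTMT = 0.1750 / 0.6251 = 0.28.

0.28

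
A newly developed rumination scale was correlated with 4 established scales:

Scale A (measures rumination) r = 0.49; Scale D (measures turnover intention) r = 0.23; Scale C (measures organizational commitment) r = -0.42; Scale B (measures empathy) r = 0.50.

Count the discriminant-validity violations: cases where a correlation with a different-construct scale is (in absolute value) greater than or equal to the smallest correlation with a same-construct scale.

1

Convergent (same construct = rumination): Scale A.
Smallest convergent = 0.49. Discriminant |r|: 0.23, 0.42, 0.50; count ≥ 0.49 → 1.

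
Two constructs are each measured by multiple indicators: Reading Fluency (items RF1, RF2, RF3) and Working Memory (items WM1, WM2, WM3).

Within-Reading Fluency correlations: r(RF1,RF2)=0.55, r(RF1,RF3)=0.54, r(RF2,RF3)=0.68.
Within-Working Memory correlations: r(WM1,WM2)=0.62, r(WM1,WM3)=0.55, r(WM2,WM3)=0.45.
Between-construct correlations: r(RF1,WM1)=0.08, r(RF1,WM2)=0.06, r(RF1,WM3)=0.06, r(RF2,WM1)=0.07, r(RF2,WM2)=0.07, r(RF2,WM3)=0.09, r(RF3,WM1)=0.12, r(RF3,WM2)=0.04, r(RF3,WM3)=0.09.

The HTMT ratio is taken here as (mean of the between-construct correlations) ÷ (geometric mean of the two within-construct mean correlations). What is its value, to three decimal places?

0.134

Mean heterotrait r = 0.68/9 = 0.0756.
Mean within-RF = 1.77/3 = 0.5900; mean within-WM = 1.62/3 = 0.5400.
Geometric mean = √(0.5900 × 0.5400) = 0.5644.
HTMT = 0.0756 / 0.5644 = 0.134.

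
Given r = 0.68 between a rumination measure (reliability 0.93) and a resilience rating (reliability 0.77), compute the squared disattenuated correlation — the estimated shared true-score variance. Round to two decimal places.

0.65

Disattenuated r = 0.68 / √(0.93 × 0.77) = 0.68 / 0.8462 = 0.8036.
Shared true-score variance = 0.8036² = 0.6458 ≈ 0.65.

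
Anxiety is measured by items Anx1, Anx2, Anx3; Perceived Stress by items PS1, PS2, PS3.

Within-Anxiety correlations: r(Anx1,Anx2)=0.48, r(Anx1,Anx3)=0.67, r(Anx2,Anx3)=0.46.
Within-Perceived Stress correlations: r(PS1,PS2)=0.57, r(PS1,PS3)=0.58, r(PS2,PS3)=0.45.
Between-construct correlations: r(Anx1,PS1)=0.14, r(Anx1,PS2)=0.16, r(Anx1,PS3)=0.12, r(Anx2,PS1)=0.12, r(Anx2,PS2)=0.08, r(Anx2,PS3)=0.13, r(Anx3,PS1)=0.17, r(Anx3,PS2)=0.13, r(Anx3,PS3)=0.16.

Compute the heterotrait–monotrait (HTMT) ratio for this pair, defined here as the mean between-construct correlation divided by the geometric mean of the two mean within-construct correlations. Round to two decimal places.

0.25

Mean heterotrait r = 1.21/9 = 0.1344.
Mean within-Anx = 1.61/3 = 0.5367; mean within-PS = 1.60/3 = 0.5333.
Geometric mean = √(0.5367 × 0.5333) = 0.5350.
HTMT = 0.1344 / 0.5350 = 0.25.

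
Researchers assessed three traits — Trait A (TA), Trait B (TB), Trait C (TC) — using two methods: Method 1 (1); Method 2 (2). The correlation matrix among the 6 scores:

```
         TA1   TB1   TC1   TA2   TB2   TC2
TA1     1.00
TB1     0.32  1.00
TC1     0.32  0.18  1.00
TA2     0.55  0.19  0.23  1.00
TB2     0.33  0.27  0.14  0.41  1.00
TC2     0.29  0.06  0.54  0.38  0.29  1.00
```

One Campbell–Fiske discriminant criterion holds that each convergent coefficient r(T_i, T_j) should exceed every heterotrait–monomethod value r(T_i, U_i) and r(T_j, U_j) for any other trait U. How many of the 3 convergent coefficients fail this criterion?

1

Each convergent coefficient versus the relevant comparison correlations:
TA (methods 1·2): 0.55 vs {0.32, 0.41, 0.32, 0.38} → pass.
TB (methods 1·2): 0.27 vs {0.32, 0.41, 0.18, 0.29} → fail.
TC (methods 1·2): 0.54 vs {0.32, 0.38, 0.18, 0.29} → pass.
1 of 3 fail.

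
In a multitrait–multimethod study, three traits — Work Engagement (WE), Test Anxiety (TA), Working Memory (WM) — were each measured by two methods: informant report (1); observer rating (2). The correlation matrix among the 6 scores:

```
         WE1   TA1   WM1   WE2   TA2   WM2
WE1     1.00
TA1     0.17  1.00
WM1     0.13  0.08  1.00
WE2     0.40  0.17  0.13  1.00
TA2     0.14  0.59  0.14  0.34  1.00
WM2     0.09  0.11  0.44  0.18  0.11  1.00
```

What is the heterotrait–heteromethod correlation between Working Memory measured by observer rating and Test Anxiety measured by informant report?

Different traits and methods: r(WM2, TA1) = 0.11.

0.11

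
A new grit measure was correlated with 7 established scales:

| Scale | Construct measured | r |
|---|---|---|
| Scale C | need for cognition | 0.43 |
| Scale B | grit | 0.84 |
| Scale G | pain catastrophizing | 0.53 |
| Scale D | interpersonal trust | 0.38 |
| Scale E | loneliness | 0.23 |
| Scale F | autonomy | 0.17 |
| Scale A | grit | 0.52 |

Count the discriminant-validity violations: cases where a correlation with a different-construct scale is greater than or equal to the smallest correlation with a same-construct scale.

1

Convergent (same construct = grit): Scale B, Scale A.
Smallest convergent = 0.52. Discriminant values: 0.43, 0.53, 0.38, 0.23, 0.17; count ≥ 0.52 → 1.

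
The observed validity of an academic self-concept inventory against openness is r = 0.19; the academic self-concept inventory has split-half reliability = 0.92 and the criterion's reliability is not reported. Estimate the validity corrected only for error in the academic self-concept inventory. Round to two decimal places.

Single correction: r_c = r_obs / √r_xx = 0.19 / √0.92 = 0.19 / 0.9592 ≈ 0.20.

0.20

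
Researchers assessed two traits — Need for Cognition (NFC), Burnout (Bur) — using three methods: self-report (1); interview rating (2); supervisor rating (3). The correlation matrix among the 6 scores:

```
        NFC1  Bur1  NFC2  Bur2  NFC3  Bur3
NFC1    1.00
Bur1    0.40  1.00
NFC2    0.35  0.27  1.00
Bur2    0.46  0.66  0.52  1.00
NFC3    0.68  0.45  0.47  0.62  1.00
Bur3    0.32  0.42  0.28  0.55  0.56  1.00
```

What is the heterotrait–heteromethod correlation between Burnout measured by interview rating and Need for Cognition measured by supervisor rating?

0.62

Different traits and methods: r(Bur2, NFC3) = 0.62.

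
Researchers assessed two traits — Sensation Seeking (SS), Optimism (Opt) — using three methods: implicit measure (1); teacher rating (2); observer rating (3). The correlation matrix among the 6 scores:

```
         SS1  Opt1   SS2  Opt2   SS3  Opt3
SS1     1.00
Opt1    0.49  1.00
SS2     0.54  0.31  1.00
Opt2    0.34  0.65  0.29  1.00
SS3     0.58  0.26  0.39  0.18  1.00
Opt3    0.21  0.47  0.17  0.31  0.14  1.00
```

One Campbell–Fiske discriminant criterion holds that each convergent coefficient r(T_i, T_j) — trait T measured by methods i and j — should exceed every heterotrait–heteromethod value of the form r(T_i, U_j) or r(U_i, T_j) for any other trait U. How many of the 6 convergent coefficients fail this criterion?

0

Convergent coefficients and their comparison sets:
SS (methods 1·2): 0.54 vs {0.34, 0.31} → pass.
SS (methods 1·3): 0.58 vs {0.21, 0.26} → pass.
SS (methods 2·3): 0.39 vs {0.17, 0.18} → pass.
Opt (methods 1·2): 0.65 vs {0.31, 0.34} → pass.
Opt (methods 1·3): 0.47 vs {0.26, 0.21} → pass.
Opt (methods 2·3): 0.31 vs {0.18, 0.17} → pass.
0 of 6 fail.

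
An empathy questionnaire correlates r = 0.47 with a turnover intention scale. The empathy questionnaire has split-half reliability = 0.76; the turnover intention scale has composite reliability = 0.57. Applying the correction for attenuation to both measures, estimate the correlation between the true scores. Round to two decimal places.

r_true = r_obs / √(r_xx · r_yy) = 0.47 / √(0.76 × 0.57) = 0.47 / √0.4332 = 0.47 / 0.6582 ≈ 0.71.

0.71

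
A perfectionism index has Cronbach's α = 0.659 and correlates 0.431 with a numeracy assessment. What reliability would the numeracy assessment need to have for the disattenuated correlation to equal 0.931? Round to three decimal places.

r_true = r_obs / √(r_xx · r_yy) ⇒ 0.931 = 0.431 / √(0.659 · r_yy).
√(0.659 · r_yy) = 0.431 / 0.931 = 0.4629; 0.659 · r_yy = 0.2143; r_yy = 0.2143 / 0.659 ≈ 0.325.

0.325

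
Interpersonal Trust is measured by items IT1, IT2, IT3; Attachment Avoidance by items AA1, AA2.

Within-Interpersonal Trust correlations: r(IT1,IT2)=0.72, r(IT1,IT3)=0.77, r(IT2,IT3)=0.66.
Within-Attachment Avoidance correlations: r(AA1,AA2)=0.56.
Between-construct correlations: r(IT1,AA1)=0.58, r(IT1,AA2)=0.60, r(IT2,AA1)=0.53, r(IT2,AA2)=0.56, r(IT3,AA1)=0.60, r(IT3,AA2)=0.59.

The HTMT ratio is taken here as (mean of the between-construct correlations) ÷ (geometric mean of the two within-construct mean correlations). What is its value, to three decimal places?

Mean between = 3.46/6 = 0.5767.
Mean within-IT = 2.15/3 = 0.7167; mean within-AA = 0.56/1 = 0.5600.
Geometric mean = √(0.7167 × 0.5600) = 0.6335.
HTMT = 0.5767 / 0.6335 = 0.910.

0.910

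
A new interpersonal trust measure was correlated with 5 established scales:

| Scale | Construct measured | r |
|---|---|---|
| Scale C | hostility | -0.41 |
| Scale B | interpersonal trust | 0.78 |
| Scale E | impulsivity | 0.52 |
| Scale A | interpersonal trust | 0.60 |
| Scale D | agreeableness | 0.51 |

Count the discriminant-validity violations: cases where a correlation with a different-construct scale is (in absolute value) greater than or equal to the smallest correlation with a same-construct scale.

Convergent (same construct = interpersonal trust): Scale B, Scale A.
Smallest convergent = 0.60. Discriminant |r|: 0.41, 0.52, 0.51; count ≥ 0.60 → 0.

0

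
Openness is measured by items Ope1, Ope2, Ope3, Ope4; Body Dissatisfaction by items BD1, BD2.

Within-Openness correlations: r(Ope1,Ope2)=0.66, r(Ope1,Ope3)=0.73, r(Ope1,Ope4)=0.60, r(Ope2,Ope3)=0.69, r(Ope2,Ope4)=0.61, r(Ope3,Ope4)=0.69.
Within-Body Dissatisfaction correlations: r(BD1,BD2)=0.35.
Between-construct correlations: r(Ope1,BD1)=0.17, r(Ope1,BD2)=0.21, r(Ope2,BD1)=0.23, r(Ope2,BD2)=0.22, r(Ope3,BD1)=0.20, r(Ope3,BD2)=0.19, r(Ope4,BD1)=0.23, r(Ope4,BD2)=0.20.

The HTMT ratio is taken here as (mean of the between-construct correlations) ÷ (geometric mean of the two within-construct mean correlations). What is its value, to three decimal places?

0.428

Mean between = 1.65/8 = 0.2063.
Mean within-Ope = 3.98/6 = 0.6633; mean within-BD = 0.35/1 = 0.3500.
Geometric mean = √(0.6633 × 0.3500) = 0.4818.
HTMT = 0.2063 / 0.4818 = 0.428.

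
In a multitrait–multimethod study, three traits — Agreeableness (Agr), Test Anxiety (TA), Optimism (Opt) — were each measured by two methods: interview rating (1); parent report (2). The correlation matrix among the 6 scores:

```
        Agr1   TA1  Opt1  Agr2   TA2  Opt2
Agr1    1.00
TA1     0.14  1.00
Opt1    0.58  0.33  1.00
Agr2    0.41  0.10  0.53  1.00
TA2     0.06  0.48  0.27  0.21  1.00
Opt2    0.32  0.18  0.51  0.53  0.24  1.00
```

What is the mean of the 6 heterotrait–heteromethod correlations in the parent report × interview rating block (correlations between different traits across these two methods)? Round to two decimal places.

HTHM values (method 2 × method 1): 0.10, 0.53, 0.06, 0.27, 0.32, 0.18; mean = 1.46/6 = 0.24.

0.24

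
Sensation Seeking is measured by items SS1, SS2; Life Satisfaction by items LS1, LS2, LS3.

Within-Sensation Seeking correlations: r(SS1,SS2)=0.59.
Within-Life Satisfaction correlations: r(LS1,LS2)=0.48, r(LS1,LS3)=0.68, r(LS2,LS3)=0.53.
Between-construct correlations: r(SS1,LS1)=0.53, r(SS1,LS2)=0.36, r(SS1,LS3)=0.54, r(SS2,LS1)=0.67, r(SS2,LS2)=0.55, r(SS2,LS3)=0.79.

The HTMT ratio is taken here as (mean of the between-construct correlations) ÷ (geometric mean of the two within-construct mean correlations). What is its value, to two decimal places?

0.99

Between-construct mean = 3.44/6 = 0.5733.
Mean within-SS = 0.59/1 = 0.5900; mean within-LS = 1.69/3 = 0.5633.
Geometric mean = √(0.5900 × 0.5633) = 0.5765.
HTMT = 0.5733 / 0.5765 = 0.99.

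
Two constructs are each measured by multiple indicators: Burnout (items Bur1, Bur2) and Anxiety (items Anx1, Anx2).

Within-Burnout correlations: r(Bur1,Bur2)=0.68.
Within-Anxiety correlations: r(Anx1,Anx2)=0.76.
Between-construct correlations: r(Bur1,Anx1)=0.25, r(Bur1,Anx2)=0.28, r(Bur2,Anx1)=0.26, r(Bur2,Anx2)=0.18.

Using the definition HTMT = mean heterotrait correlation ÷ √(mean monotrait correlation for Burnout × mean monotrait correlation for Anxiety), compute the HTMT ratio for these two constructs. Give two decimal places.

Mean heterotrait r = 0.97/4 = 0.2425.
Mean within-Bur = 0.68/1 = 0.6800; mean within-Anx = 0.76/1 = 0.7600.
Geometric mean = √(0.6800 × 0.7600) = 0.7189.
HTMT = 0.2425 / 0.7189 = 0.34.

0.34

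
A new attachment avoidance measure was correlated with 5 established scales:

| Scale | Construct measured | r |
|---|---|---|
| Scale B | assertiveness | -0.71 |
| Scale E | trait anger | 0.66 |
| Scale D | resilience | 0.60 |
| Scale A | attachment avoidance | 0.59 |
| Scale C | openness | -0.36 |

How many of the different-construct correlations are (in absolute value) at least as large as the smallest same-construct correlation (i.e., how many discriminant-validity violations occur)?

Convergent (same construct = attachment avoidance): Scale A.
Smallest convergent = 0.59. Discriminant |r|: 0.71, 0.66, 0.60, 0.36; count ≥ 0.59 → 3.

3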